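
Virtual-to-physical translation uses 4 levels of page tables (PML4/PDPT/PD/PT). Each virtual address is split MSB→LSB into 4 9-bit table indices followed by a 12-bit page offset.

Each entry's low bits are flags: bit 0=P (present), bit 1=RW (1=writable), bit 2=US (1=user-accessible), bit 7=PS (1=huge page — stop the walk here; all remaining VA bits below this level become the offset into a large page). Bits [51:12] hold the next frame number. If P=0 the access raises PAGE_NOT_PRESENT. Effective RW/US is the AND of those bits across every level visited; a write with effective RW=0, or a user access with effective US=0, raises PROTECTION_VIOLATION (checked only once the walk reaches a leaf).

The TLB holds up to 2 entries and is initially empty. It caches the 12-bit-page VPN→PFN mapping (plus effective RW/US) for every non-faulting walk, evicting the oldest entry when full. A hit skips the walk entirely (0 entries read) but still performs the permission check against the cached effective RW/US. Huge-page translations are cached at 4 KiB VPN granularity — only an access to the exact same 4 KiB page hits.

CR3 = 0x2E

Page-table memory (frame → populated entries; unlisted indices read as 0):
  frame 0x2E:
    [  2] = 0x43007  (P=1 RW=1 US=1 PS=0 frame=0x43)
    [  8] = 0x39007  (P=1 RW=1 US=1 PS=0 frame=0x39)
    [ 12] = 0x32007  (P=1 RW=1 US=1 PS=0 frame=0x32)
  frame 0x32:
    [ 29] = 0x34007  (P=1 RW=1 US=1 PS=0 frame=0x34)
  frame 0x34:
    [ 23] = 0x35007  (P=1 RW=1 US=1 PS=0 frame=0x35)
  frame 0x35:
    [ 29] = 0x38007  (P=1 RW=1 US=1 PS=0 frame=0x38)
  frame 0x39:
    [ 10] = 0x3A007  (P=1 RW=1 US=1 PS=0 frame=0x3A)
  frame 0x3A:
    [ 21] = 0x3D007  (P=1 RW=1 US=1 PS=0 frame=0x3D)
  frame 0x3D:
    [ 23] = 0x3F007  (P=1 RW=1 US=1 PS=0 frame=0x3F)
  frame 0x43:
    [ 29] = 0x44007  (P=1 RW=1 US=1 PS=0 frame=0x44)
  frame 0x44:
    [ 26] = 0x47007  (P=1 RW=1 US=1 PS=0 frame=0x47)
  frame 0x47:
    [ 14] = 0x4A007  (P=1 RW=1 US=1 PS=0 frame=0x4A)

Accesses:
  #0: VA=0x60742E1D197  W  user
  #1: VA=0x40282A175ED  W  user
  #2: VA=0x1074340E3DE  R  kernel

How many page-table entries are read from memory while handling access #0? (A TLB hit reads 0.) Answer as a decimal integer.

Trace:
#0 VA=0x60742E1D197 (w,user):
  L0: frame=0x2E idx=12 entry=0x32007 [P=1 RW=1 US=1 PS=0]
  L1: frame=0x32 idx=29 entry=0x34007 [P=1 RW=1 US=1 PS=0]
  L2: frame=0x34 idx=23 entry=0x35007 [P=1 RW=1 US=1 PS=0]
  L3: frame=0x35 idx=29 entry=0x38007 [P=1 RW=1 US=1 PS=0]
  ✓ 0x38197  — 4 lookups
#1 VA=0x40282A175ED (w,user):
  L0: frame=0x2E idx=8 entry=0x39007 [P=1 RW=1 US=1 PS=0]
  L1: frame=0x39 idx=10 entry=0x3A007 [P=1 RW=1 US=1 PS=0]
  L2: frame=0x3A idx=21 entry=0x3D007 [P=1 RW=1 US=1 PS=0]
  L3: frame=0x3D idx=23 entry=0x3F007 [P=1 RW=1 US=1 PS=0]
  ✓ 0x3F5ED  — 4 lookups
#2 VA=0x1074340E3DE (r,kernel):
  L0: frame=0x2E idx=2 entry=0x43007 [P=1 RW=1 US=1 PS=0]
  L1: frame=0x43 idx=29 entry=0x44007 [P=1 RW=1 US=1 PS=0]
  L2: frame=0x44 idx=26 entry=0x47007 [P=1 RW=1 US=1 PS=0]
  L3: frame=0x47 idx=14 entry=0x4A007 [P=1 RW=1 US=1 PS=0]
  ✓ 0x4A3DE  — 4 lookups

Entries read for #0: 4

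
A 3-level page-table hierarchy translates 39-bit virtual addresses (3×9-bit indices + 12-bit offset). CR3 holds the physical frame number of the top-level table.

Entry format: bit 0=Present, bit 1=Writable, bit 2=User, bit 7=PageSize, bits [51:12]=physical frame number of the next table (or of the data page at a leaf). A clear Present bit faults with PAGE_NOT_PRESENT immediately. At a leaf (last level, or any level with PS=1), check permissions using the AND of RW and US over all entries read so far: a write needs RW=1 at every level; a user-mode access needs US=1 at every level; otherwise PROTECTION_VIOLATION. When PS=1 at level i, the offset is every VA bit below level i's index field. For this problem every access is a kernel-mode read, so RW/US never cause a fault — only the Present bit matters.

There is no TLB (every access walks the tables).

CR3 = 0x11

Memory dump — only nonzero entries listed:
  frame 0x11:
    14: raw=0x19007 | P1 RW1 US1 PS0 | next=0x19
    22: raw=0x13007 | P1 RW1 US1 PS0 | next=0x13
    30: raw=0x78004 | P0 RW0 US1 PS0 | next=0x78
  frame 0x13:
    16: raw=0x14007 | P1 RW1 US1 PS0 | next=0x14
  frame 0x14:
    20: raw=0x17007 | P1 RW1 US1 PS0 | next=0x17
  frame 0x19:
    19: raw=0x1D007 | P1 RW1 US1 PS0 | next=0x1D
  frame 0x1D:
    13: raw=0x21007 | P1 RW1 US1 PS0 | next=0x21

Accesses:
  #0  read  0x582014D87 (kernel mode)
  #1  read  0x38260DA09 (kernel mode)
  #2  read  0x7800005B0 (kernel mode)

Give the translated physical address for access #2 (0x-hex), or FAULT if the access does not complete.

Trace:
#0 VA=0x582014D87 (r,kernel):
  L0 @0x11[22] → 0x13007  P=1,RW=1,US=1,PS=0
  L1 @0x13[16] → 0x14007  P=1,RW=1,US=1,PS=0
  L2 @0x14[20] → 0x17007  P=1,RW=1,US=1,PS=0
  ⇒ phys 0x17D87  [3 reads]
#1 VA=0x38260DA09 (r,kernel):
  L0 @0x11[14] → 0x19007  P=1,RW=1,US=1,PS=0
  L1 @0x19[19] → 0x1D007  P=1,RW=1,US=1,PS=0
  L2 @0x1D[13] → 0x21007  P=1,RW=1,US=1,PS=0
  ⇒ phys 0x21A09  [3 reads]
#2 VA=0x7800005B0 (r,kernel):
  L0 @0x11[30] → 0x78004  P=0,RW=0,US=1,PS=0
  ⇒ fault: PAGE_NOT_PRESENT  — 1 lookups

Access #2 PA: FAULT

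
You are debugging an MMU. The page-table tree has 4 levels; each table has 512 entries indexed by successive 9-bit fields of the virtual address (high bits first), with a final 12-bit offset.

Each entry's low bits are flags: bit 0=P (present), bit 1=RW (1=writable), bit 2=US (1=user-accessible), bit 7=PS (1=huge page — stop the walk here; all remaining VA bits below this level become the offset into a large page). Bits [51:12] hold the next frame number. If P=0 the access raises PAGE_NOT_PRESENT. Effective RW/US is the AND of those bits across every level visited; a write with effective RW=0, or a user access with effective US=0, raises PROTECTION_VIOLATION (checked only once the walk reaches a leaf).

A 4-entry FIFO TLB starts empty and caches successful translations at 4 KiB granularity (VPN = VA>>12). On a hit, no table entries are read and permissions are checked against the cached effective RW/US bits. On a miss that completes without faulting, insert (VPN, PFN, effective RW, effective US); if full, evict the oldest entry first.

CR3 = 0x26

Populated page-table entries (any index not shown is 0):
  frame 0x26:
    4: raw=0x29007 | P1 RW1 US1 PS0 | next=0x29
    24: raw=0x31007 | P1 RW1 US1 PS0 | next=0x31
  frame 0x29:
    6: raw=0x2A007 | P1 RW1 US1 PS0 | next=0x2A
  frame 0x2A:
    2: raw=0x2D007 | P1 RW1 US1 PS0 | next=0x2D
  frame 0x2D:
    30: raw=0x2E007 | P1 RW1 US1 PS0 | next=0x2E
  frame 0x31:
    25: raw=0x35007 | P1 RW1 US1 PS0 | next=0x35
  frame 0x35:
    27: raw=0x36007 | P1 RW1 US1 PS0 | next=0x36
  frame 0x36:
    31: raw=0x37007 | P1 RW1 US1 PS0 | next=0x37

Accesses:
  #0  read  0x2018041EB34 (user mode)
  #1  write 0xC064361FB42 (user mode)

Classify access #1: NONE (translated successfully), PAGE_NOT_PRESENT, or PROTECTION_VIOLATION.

Per-access translation:
#0 VA=0x2018041EB34 (r,user):
  L0 @0x26[4] → 0x29007  P=1,RW=1,US=1,PS=0
  L1 @0x29[6] → 0x2A007  P=1,RW=1,US=1,PS=0
  L2 @0x2A[2] → 0x2D007  P=1,RW=1,US=1,PS=0
  L3 @0x2D[30] → 0x2E007  P=1,RW=1,US=1,PS=0
  ⇒ phys 0x2EB34  [4 reads]
#1 VA=0xC064361FB42 (w,user):
  L0 @0x26[24] → 0x31007  P=1,RW=1,US=1,PS=0
  L1 @0x31[25] → 0x35007  P=1,RW=1,US=1,PS=0
  L2 @0x35[27] → 0x36007  P=1,RW=1,US=1,PS=0
  L3 @0x36[31] → 0x37007  P=1,RW=1,US=1,PS=0
  ⇒ phys 0x37B42  [4 reads]

Access #1 fault: NONE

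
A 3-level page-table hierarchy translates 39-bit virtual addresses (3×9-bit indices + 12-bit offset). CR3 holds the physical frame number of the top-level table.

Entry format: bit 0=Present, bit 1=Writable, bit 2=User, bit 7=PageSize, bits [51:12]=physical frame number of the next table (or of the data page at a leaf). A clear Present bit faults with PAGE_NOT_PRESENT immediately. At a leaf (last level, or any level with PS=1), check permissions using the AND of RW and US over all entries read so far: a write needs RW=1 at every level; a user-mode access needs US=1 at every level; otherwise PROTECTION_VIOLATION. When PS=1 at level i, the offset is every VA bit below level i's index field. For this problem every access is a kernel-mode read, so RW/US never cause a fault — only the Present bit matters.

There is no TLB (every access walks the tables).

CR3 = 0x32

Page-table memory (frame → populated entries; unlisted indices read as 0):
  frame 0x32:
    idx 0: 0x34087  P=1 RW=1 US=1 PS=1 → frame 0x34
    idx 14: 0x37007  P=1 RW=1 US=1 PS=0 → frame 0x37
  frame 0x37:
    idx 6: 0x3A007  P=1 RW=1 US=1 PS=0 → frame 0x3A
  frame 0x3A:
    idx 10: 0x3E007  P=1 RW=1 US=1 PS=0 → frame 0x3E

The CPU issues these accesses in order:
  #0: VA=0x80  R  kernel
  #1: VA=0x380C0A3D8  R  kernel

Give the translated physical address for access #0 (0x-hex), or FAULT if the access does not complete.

Walk each access:
#0 VA=0x80 (r,kernel):
  L0 @0x32[0] → 0x34087  P=1,RW=1,US=1,PS=1
  ✓ 0x34080 (huge @L0)  — 1 lookups
#1 VA=0x380C0A3D8 (r,kernel):
  L0 @0x32[14] → 0x37007  P=1,RW=1,US=1,PS=0
  L1 @0x37[6] → 0x3A007  P=1,RW=1,US=1,PS=0
  L2 @0x3A[10] → 0x3E007  P=1,RW=1,US=1,PS=0
  ✓ 0x3E3D8  — 3 lookups

Access #0 PA: 0x34080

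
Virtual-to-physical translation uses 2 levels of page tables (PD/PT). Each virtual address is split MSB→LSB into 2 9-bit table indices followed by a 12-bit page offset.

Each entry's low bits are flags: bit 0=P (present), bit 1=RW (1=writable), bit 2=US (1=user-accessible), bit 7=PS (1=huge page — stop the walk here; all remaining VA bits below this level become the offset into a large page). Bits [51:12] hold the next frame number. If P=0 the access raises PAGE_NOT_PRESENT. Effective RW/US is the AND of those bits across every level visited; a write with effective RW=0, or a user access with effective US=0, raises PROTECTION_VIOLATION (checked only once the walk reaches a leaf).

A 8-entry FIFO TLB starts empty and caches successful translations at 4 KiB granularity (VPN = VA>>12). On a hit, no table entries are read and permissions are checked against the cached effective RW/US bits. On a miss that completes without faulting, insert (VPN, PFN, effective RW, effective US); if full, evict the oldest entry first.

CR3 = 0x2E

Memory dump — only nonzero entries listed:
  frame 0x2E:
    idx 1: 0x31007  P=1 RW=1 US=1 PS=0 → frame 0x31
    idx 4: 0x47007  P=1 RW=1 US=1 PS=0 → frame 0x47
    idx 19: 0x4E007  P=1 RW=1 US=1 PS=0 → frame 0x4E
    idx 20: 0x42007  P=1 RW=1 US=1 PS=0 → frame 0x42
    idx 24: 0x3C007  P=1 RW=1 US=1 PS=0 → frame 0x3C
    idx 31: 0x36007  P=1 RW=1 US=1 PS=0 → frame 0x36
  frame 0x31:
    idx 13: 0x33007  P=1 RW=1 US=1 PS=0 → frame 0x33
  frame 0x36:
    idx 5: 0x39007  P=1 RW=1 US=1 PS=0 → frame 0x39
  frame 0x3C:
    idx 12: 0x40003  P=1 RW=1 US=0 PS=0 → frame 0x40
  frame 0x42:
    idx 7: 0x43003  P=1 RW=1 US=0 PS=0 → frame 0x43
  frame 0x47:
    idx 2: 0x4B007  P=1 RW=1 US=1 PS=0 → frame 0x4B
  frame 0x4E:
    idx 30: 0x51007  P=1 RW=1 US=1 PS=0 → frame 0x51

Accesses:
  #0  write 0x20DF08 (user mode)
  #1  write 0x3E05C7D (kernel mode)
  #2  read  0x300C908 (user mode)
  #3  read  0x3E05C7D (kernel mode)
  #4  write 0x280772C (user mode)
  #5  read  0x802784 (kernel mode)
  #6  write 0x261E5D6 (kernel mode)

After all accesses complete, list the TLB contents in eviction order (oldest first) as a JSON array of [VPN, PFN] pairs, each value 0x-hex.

Trace:
#0 VA=0x20DF08 (w,user):
  L0: frame=0x2E idx=1 entry=0x31007 [P=1 RW=1 US=1 PS=0]
  L1: frame=0x31 idx=13 entry=0x33007 [P=1 RW=1 US=1 PS=0]
  ✓ 0x33F08  — 2 lookups
#1 VA=0x3E05C7D (w,kernel):
  L0: frame=0x2E idx=31 entry=0x36007 [P=1 RW=1 US=1 PS=0]
  L1: frame=0x36 idx=5 entry=0x39007 [P=1 RW=1 US=1 PS=0]
  ✓ 0x39C7D  — 2 lookups
#2 VA=0x300C908 (r,user):
  L0: frame=0x2E idx=24 entry=0x3C007 [P=1 RW=1 US=1 PS=0]
  L1: frame=0x3C idx=12 entry=0x40003 [P=1 RW=1 US=0 PS=0]
  ✗ PROTECTION_VIOLATION  [2 reads]
#3 VA=0x3E05C7D (r,kernel):
  TLB hit vpn=0x3E05 → PA=0x39C7D
#4 VA=0x280772C (w,user):
  L0: frame=0x2E idx=20 entry=0x42007 [P=1 RW=1 US=1 PS=0]
  L1: frame=0x42 idx=7 entry=0x43003 [P=1 RW=1 US=0 PS=0]
  ✗ PROTECTION_VIOLATION  [2 reads]
#5 VA=0x802784 (r,kernel):
  L0: frame=0x2E idx=4 entry=0x47007 [P=1 RW=1 US=1 PS=0]
  L1: frame=0x47 idx=2 entry=0x4B007 [P=1 RW=1 US=1 PS=0]
  ✓ 0x4B784  — 2 lookups
#6 VA=0x261E5D6 (w,kernel):
  L0: frame=0x2E idx=19 entry=0x4E007 [P=1 RW=1 US=1 PS=0]
  L1: frame=0x4E idx=30 entry=0x51007 [P=1 RW=1 US=1 PS=0]
  ✓ 0x515D6  — 2 lookups

TLB: [["0x20D", "0x33"], ["0x3E05", "0x39"], ["0x802", "0x4B"], ["0x261E", "0x51"]]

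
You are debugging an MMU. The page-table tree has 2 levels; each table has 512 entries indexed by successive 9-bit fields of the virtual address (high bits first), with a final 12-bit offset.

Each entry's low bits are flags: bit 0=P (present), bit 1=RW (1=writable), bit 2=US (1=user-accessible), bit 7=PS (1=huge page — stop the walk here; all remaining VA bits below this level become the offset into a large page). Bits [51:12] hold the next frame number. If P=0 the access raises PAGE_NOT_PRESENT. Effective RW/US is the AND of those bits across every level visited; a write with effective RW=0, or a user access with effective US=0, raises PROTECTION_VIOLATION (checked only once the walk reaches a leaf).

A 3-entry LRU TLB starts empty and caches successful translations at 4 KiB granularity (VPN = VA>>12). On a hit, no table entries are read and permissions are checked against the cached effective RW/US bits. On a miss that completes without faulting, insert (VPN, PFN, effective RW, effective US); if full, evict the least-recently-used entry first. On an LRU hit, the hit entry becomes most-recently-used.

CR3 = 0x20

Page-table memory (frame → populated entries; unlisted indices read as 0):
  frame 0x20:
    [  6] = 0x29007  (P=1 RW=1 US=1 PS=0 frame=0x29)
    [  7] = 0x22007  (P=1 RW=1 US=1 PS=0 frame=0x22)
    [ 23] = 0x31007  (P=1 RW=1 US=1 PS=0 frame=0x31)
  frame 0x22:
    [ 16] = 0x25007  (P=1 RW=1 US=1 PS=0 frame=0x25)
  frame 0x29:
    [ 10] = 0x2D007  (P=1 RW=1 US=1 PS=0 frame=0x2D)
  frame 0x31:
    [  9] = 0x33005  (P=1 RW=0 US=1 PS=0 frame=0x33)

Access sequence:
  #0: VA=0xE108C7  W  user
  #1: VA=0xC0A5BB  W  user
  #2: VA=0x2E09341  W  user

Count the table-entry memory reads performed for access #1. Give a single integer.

Per-access translation:
#0 VA=0xE108C7 (w,user):
  L0 @0x20[7] → 0x22007  P=1,RW=1,US=1,PS=0
  L1 @0x22[16] → 0x25007  P=1,RW=1,US=1,PS=0
  → PA=0x258C7  (2 entries read)
#1 VA=0xC0A5BB (w,user):
  L0 @0x20[6] → 0x29007  P=1,RW=1,US=1,PS=0
  L1 @0x29[10] → 0x2D007  P=1,RW=1,US=1,PS=0
  → PA=0x2D5BB  (2 entries read)
#2 VA=0x2E09341 (w,user):
  L0 @0x20[23] → 0x31007  P=1,RW=1,US=1,PS=0
  L1 @0x31[9] → 0x33005  P=1,RW=0,US=1,PS=0
  → PROTECTION_VIOLATION  (2 entries read)

Entries read for #1: 2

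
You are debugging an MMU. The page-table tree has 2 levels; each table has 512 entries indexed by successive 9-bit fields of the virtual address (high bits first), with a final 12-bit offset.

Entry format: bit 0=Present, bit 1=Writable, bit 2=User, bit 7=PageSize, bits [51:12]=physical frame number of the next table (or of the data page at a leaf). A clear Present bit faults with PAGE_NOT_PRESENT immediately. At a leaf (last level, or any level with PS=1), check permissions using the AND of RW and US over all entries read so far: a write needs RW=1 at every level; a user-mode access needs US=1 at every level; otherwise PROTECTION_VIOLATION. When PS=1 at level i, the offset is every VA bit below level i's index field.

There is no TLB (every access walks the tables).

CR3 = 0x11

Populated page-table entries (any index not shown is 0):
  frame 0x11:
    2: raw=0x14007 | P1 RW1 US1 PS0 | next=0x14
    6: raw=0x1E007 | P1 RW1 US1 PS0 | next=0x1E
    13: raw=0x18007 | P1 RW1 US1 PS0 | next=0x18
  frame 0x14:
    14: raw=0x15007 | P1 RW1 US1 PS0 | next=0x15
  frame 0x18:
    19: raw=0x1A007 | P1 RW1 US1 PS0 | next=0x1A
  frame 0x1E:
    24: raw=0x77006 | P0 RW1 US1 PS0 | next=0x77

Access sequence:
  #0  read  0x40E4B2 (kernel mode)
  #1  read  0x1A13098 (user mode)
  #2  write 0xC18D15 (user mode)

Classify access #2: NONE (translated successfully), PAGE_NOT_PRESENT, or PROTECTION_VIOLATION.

Per-access translation:
#0 VA=0x40E4B2 (r,kernel):
  [0] read 0x11 idx=2: raw=0x14007 flags P=1 W=1 U=1 S=0
  [1] read 0x14 idx=14: raw=0x15007 flags P=1 W=1 U=1 S=0
  ⇒ phys 0x154B2  [2 reads]
#1 VA=0x1A13098 (r,user):
  [0] read 0x11 idx=13: raw=0x18007 flags P=1 W=1 U=1 S=0
  [1] read 0x18 idx=19: raw=0x1A007 flags P=1 W=1 U=1 S=0
  ⇒ phys 0x1A098  [2 reads]
#2 VA=0xC18D15 (w,user):
  [0] read 0x11 idx=6: raw=0x1E007 flags P=1 W=1 U=1 S=0
  [1] read 0x1E idx=24: raw=0x77006 flags P=0 W=1 U=1 S=0
  ✗ PAGE_NOT_PRESENT  [2 reads]

Access #2 fault: PAGE_NOT_PRESENT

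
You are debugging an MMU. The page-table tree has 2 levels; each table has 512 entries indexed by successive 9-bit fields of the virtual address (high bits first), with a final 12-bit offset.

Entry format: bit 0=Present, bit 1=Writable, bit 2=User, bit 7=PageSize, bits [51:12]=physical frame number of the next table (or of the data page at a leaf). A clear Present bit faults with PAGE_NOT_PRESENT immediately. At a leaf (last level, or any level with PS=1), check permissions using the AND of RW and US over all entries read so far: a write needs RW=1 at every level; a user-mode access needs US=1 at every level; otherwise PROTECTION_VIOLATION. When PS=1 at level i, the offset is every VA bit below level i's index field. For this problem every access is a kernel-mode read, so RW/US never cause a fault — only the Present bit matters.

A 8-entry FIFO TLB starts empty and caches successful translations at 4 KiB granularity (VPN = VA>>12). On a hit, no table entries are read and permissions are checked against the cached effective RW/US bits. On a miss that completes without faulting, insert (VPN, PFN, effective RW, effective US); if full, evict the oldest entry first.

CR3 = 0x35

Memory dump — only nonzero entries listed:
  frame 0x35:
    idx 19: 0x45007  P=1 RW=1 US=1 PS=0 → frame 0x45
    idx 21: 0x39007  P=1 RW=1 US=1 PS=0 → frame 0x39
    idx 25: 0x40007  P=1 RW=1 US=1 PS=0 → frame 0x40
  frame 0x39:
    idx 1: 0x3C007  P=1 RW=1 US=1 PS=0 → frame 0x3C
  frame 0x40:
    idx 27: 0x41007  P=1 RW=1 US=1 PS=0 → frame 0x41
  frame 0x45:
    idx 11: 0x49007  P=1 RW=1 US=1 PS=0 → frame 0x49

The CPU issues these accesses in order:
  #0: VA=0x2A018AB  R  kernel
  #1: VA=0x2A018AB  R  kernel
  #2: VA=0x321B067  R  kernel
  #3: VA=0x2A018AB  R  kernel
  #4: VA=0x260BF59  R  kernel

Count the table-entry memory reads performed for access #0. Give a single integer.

Walk each access:
#0 VA=0x2A018AB (r,kernel):
  lvl0: tbl 0x35, slot 21 ⇒ 0x39007 (P1/RW1/US1/PS0)
  lvl1: tbl 0x39, slot 1 ⇒ 0x3C007 (P1/RW1/US1/PS0)
  ⇒ phys 0x3C8AB  [2 reads]
#1 VA=0x2A018AB (r,kernel):
  TLB hit vpn=0x2A01 → PA=0x3C8AB
#2 VA=0x321B067 (r,kernel):
  lvl0: tbl 0x35, slot 25 ⇒ 0x40007 (P1/RW1/US1/PS0)
  lvl1: tbl 0x40, slot 27 ⇒ 0x41007 (P1/RW1/US1/PS0)
  ⇒ phys 0x41067  [2 reads]
#3 VA=0x2A018AB (r,kernel):
  TLB hit vpn=0x2A01 → PA=0x3C8AB
#4 VA=0x260BF59 (r,kernel):
  lvl0: tbl 0x35, slot 19 ⇒ 0x45007 (P1/RW1/US1/PS0)
  lvl1: tbl 0x45, slot 11 ⇒ 0x49007 (P1/RW1/US1/PS0)
  ⇒ phys 0x49F59  [2 reads]

Entries read for #0: 2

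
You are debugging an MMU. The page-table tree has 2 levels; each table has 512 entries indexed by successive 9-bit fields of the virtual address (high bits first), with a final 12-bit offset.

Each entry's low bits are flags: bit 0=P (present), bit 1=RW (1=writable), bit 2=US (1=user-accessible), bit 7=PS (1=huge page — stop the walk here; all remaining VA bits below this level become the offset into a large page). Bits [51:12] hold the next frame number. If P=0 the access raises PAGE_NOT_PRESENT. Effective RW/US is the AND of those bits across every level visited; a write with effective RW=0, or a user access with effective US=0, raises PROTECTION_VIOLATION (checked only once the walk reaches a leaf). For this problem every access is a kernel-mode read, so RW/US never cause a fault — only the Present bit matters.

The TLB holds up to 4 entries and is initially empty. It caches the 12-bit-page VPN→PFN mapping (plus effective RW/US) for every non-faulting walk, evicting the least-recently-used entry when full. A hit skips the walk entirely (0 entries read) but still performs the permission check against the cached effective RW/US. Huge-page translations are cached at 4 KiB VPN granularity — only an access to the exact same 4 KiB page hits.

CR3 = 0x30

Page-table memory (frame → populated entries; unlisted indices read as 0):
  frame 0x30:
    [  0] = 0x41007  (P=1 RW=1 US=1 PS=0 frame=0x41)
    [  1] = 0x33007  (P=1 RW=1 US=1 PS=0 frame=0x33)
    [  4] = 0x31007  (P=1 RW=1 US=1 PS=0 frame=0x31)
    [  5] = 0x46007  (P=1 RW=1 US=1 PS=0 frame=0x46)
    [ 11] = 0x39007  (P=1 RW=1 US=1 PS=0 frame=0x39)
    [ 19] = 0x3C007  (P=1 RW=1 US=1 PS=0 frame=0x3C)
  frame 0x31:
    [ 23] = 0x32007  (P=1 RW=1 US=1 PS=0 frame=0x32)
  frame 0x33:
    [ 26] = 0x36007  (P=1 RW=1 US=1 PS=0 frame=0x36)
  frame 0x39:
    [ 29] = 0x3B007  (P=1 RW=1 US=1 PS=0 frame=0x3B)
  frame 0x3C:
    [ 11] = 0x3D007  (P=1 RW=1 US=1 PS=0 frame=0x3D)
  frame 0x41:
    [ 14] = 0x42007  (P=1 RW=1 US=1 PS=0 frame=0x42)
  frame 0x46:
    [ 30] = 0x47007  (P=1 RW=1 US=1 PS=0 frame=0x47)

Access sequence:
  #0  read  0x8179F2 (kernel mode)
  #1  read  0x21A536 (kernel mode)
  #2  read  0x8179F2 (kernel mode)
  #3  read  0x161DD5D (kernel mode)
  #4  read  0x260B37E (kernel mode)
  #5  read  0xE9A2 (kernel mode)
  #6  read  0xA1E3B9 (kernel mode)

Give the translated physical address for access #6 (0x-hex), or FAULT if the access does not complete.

Walk each access:
#0 VA=0x8179F2 (r,kernel):
  L0: frame=0x30 idx=4 entry=0x31007 [P=1 RW=1 US=1 PS=0]
  L1: frame=0x31 idx=23 entry=0x32007 [P=1 RW=1 US=1 PS=0]
  ⇒ phys 0x329F2  [2 reads]
#1 VA=0x21A536 (r,kernel):
  L0: frame=0x30 idx=1 entry=0x33007 [P=1 RW=1 US=1 PS=0]
  L1: frame=0x33 idx=26 entry=0x36007 [P=1 RW=1 US=1 PS=0]
  ⇒ phys 0x36536  [2 reads]
#2 VA=0x8179F2 (r,kernel):
  TLB hit vpn=0x817 → PA=0x329F2
#3 VA=0x161DD5D (r,kernel):
  L0: frame=0x30 idx=11 entry=0x39007 [P=1 RW=1 US=1 PS=0]
  L1: frame=0x39 idx=29 entry=0x3B007 [P=1 RW=1 US=1 PS=0]
  ⇒ phys 0x3BD5D  [2 reads]
#4 VA=0x260B37E (r,kernel):
  L0: frame=0x30 idx=19 entry=0x3C007 [P=1 RW=1 US=1 PS=0]
  L1: frame=0x3C idx=11 entry=0x3D007 [P=1 RW=1 US=1 PS=0]
  ⇒ phys 0x3D37E  [2 reads]
#5 VA=0xE9A2 (r,kernel):
  L0: frame=0x30 idx=0 entry=0x41007 [P=1 RW=1 US=1 PS=0]
  L1: frame=0x41 idx=14 entry=0x42007 [P=1 RW=1 US=1 PS=0]
  ⇒ phys 0x429A2  [2 reads]
#6 VA=0xA1E3B9 (r,kernel):
  L0: frame=0x30 idx=5 entry=0x46007 [P=1 RW=1 US=1 PS=0]
  L1: frame=0x46 idx=30 entry=0x47007 [P=1 RW=1 US=1 PS=0]
  ⇒ phys 0x473B9  [2 reads]

Access #6 PA: 0x473B9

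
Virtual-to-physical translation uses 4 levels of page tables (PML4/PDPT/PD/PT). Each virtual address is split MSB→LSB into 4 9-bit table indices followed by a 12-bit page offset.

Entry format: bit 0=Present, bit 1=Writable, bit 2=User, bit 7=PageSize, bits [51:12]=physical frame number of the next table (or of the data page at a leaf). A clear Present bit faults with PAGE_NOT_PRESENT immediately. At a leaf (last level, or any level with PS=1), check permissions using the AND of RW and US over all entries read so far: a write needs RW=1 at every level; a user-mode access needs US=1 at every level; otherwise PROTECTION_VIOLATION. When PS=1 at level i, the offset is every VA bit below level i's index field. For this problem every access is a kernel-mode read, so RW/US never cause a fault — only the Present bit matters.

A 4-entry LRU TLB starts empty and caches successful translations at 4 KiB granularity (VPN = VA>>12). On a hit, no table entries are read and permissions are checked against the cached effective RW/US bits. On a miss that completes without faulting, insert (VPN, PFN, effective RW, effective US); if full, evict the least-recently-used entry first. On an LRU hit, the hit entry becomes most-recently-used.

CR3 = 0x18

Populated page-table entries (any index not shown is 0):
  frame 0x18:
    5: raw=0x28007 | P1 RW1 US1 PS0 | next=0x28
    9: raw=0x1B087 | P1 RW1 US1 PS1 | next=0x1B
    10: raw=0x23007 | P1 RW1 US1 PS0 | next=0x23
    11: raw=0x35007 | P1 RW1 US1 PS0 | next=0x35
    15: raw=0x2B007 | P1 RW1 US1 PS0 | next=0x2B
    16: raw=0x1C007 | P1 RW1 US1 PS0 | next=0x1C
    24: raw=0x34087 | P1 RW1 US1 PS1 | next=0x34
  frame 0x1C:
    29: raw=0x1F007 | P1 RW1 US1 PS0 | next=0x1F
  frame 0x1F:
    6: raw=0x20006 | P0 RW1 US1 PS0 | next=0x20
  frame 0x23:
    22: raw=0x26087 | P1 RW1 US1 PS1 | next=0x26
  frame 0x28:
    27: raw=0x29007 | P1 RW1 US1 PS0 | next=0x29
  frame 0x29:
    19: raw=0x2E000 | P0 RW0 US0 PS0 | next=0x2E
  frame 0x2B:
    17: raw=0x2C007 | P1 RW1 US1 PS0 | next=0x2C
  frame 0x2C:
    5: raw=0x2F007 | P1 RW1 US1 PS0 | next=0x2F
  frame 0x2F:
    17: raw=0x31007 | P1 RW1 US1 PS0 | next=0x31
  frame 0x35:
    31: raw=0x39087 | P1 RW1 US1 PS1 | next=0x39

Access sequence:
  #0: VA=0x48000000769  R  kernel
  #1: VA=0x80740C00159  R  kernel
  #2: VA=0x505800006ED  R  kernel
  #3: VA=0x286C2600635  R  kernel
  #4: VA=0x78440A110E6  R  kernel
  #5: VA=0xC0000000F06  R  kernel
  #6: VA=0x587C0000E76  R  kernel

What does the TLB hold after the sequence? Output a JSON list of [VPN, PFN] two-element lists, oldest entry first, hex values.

Trace:
#0 VA=0x48000000769 (r,kernel):
  L0 @0x18[9] → 0x1B087  P=1,RW=1,US=1,PS=1
  → PA=0x1B769 (huge @L0)  (1 entries read)
#1 VA=0x80740C00159 (r,kernel):
  L0 @0x18[16] → 0x1C007  P=1,RW=1,US=1,PS=0
  L1 @0x1C[29] → 0x1F007  P=1,RW=1,US=1,PS=0
  L2 @0x1F[6] → 0x20006  P=0,RW=1,US=1,PS=0
  ⇒ fault: PAGE_NOT_PRESENT  — 3 lookups
#2 VA=0x505800006ED (r,kernel):
  L0 @0x18[10] → 0x23007  P=1,RW=1,US=1,PS=0
  L1 @0x23[22] → 0x26087  P=1,RW=1,US=1,PS=1
  → PA=0x266ED (huge @L1)  (2 entries read)
#3 VA=0x286C2600635 (r,kernel):
  L0 @0x18[5] → 0x28007  P=1,RW=1,US=1,PS=0
  L1 @0x28[27] → 0x29007  P=1,RW=1,US=1,PS=0
  L2 @0x29[19] → 0x2E000  P=0,RW=0,US=0,PS=0
  ⇒ fault: PAGE_NOT_PRESENT  — 3 lookups
#4 VA=0x78440A110E6 (r,kernel):
  L0 @0x18[15] → 0x2B007  P=1,RW=1,US=1,PS=0
  L1 @0x2B[17] → 0x2C007  P=1,RW=1,US=1,PS=0
  L2 @0x2C[5] → 0x2F007  P=1,RW=1,US=1,PS=0
  L3 @0x2F[17] → 0x31007  P=1,RW=1,US=1,PS=0
  → PA=0x310E6  (4 entries read)
#5 VA=0xC0000000F06 (r,kernel):
  L0 @0x18[24] → 0x34087  P=1,RW=1,US=1,PS=1
  → PA=0x34F06 (huge @L0)  (1 entries read)
#6 VA=0x587C0000E76 (r,kernel):
  L0 @0x18[11] → 0x35007  P=1,RW=1,US=1,PS=0
  L1 @0x35[31] → 0x39087  P=1,RW=1,US=1,PS=1
  → PA=0x39E76 (huge @L1)  (2 entries read)

TLB: [["0x50580000", "0x26"], ["0x78440A11", "0x31"], ["0xC0000000", "0x34"], ["0x587C0000", "0x39"]]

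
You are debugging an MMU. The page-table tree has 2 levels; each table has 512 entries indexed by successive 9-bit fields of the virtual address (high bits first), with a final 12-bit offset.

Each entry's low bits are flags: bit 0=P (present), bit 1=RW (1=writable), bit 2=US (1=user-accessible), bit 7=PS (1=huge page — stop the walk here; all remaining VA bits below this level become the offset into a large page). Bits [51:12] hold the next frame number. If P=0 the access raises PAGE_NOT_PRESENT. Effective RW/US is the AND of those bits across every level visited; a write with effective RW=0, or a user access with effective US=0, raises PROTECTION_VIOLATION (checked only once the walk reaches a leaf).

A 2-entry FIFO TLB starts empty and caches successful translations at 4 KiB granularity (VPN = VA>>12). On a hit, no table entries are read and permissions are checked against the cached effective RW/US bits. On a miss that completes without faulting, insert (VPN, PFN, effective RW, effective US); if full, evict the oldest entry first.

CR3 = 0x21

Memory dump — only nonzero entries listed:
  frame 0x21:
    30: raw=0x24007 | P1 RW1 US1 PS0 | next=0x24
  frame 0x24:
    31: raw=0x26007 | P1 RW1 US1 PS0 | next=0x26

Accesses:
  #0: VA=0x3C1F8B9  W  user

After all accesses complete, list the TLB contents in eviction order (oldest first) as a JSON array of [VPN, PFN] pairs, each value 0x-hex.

Per-access translation:
#0 VA=0x3C1F8B9 (w,user):
  L0 @0x21[30] → 0x24007  P=1,RW=1,US=1,PS=0
  L1 @0x24[31] → 0x26007  P=1,RW=1,US=1,PS=0
  → PA=0x268B9  (2 entries read)

TLB: [["0x3C1F", "0x26"]]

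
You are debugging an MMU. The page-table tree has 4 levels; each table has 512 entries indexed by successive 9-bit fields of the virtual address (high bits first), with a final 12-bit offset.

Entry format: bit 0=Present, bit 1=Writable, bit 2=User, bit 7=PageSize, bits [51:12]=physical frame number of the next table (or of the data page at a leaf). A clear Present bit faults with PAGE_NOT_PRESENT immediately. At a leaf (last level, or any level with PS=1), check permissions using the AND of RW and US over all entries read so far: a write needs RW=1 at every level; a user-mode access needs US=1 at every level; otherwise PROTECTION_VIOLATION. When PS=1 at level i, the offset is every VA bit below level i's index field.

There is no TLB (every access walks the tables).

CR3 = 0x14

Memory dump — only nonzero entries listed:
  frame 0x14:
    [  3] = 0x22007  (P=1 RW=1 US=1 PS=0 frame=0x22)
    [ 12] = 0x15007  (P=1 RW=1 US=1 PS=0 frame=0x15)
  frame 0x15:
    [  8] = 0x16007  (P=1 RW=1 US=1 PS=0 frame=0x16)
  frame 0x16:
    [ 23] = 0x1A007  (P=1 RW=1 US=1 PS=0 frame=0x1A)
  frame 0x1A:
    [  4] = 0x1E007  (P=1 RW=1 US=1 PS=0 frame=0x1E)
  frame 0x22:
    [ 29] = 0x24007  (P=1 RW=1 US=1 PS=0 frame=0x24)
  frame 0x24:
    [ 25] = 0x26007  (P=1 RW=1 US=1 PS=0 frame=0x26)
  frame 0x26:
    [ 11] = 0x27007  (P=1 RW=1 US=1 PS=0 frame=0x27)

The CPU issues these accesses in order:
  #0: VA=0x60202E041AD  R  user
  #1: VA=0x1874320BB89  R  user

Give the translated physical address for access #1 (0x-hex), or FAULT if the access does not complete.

Per-access translation:
#0 VA=0x60202E041AD (r,user):
  L0: frame=0x14 idx=12 entry=0x15007 [P=1 RW=1 US=1 PS=0]
  L1: frame=0x15 idx=8 entry=0x16007 [P=1 RW=1 US=1 PS=0]
  L2: frame=0x16 idx=23 entry=0x1A007 [P=1 RW=1 US=1 PS=0]
  L3: frame=0x1A idx=4 entry=0x1E007 [P=1 RW=1 US=1 PS=0]
  ⇒ phys 0x1E1AD  [4 reads]
#1 VA=0x1874320BB89 (r,user):
  L0: frame=0x14 idx=3 entry=0x22007 [P=1 RW=1 US=1 PS=0]
  L1: frame=0x22 idx=29 entry=0x24007 [P=1 RW=1 US=1 PS=0]
  L2: frame=0x24 idx=25 entry=0x26007 [P=1 RW=1 US=1 PS=0]
  L3: frame=0x26 idx=11 entry=0x27007 [P=1 RW=1 US=1 PS=0]
  ⇒ phys 0x27B89  [4 reads]

Access #1 PA: 0x27B89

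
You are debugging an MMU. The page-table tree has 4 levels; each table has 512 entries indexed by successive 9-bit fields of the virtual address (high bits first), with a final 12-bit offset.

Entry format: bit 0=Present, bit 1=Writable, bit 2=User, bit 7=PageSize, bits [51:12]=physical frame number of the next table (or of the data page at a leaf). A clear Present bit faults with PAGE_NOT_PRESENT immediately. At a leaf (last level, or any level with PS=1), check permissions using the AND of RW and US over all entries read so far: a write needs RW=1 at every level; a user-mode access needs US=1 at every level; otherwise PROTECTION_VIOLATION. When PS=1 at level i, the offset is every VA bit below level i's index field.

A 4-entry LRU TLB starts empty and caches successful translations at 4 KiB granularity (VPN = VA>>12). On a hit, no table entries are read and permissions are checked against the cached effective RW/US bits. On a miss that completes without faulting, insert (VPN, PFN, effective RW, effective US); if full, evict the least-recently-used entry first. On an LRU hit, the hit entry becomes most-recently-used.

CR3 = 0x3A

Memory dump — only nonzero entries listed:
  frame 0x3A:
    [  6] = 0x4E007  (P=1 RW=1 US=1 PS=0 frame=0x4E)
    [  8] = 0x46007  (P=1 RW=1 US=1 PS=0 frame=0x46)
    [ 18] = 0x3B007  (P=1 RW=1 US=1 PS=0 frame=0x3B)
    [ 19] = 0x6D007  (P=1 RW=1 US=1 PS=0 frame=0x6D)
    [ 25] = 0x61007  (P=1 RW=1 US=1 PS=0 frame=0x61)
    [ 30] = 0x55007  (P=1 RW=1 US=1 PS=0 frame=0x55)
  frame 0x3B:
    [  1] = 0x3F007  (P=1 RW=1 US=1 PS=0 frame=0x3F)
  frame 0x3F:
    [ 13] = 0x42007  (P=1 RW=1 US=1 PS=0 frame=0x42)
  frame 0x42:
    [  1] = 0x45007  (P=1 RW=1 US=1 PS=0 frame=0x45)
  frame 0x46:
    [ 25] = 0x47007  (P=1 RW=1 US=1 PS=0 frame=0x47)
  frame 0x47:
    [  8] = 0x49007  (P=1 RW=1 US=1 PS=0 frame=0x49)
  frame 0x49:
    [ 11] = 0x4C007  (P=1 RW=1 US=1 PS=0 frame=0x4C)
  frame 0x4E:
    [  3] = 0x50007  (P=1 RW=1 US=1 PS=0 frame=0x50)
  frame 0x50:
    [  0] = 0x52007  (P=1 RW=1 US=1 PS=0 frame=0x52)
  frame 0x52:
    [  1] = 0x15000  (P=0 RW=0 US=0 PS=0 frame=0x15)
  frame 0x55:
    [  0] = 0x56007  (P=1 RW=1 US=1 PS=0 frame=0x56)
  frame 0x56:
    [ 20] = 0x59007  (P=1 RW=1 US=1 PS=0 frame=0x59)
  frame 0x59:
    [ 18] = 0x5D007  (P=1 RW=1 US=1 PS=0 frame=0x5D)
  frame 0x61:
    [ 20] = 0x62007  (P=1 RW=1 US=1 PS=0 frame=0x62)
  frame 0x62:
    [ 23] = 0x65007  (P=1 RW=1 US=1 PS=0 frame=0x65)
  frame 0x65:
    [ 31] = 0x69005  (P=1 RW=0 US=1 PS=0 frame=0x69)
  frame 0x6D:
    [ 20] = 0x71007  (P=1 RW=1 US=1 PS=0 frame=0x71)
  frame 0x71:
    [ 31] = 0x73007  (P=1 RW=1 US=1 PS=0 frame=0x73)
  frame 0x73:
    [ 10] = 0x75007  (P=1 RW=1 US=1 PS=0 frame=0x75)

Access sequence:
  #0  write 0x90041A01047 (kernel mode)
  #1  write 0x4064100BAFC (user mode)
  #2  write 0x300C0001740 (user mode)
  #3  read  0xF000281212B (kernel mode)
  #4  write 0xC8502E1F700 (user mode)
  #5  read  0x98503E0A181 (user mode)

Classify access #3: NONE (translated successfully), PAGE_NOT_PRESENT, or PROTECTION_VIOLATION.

Trace:
#0 VA=0x90041A01047 (w,kernel):
  lvl0: tbl 0x3A, slot 18 ⇒ 0x3B007 (P1/RW1/US1/PS0)
  lvl1: tbl 0x3B, slot 1 ⇒ 0x3F007 (P1/RW1/US1/PS0)
  lvl2: tbl 0x3F, slot 13 ⇒ 0x42007 (P1/RW1/US1/PS0)
  lvl3: tbl 0x42, slot 1 ⇒ 0x45007 (P1/RW1/US1/PS0)
  ✓ 0x45047  — 4 lookups
#1 VA=0x4064100BAFC (w,user):
  lvl0: tbl 0x3A, slot 8 ⇒ 0x46007 (P1/RW1/US1/PS0)
  lvl1: tbl 0x46, slot 25 ⇒ 0x47007 (P1/RW1/US1/PS0)
  lvl2: tbl 0x47, slot 8 ⇒ 0x49007 (P1/RW1/US1/PS0)
  lvl3: tbl 0x49, slot 11 ⇒ 0x4C007 (P1/RW1/US1/PS0)
  ✓ 0x4CAFC  — 4 lookups
#2 VA=0x300C0001740 (w,user):
  lvl0: tbl 0x3A, slot 6 ⇒ 0x4E007 (P1/RW1/US1/PS0)
  lvl1: tbl 0x4E, slot 3 ⇒ 0x50007 (P1/RW1/US1/PS0)
  lvl2: tbl 0x50, slot 0 ⇒ 0x52007 (P1/RW1/US1/PS0)
  lvl3: tbl 0x52, slot 1 ⇒ 0x15000 (P0/RW0/US0/PS0)
  ⇒ fault: PAGE_NOT_PRESENT  — 4 lookups
#3 VA=0xF000281212B (r,kernel):
  lvl0: tbl 0x3A, slot 30 ⇒ 0x55007 (P1/RW1/US1/PS0)
  lvl1: tbl 0x55, slot 0 ⇒ 0x56007 (P1/RW1/US1/PS0)
  lvl2: tbl 0x56, slot 20 ⇒ 0x59007 (P1/RW1/US1/PS0)
  lvl3: tbl 0x59, slot 18 ⇒ 0x5D007 (P1/RW1/US1/PS0)
  ✓ 0x5D12B  — 4 lookups
#4 VA=0xC8502E1F700 (w,user):
  lvl0: tbl 0x3A, slot 25 ⇒ 0x61007 (P1/RW1/US1/PS0)
  lvl1: tbl 0x61, slot 20 ⇒ 0x62007 (P1/RW1/US1/PS0)
  lvl2: tbl 0x62, slot 23 ⇒ 0x65007 (P1/RW1/US1/PS0)
  lvl3: tbl 0x65, slot 31 ⇒ 0x69005 (P1/RW0/US1/PS0)
  ⇒ fault: PROTECTION_VIOLATION  — 4 lookups
#5 VA=0x98503E0A181 (r,user):
  lvl0: tbl 0x3A, slot 19 ⇒ 0x6D007 (P1/RW1/US1/PS0)
  lvl1: tbl 0x6D, slot 20 ⇒ 0x71007 (P1/RW1/US1/PS0)
  lvl2: tbl 0x71, slot 31 ⇒ 0x73007 (P1/RW1/US1/PS0)
  lvl3: tbl 0x73, slot 10 ⇒ 0x75007 (P1/RW1/US1/PS0)
  ✓ 0x75181  — 4 lookups

Access #3 fault: NONE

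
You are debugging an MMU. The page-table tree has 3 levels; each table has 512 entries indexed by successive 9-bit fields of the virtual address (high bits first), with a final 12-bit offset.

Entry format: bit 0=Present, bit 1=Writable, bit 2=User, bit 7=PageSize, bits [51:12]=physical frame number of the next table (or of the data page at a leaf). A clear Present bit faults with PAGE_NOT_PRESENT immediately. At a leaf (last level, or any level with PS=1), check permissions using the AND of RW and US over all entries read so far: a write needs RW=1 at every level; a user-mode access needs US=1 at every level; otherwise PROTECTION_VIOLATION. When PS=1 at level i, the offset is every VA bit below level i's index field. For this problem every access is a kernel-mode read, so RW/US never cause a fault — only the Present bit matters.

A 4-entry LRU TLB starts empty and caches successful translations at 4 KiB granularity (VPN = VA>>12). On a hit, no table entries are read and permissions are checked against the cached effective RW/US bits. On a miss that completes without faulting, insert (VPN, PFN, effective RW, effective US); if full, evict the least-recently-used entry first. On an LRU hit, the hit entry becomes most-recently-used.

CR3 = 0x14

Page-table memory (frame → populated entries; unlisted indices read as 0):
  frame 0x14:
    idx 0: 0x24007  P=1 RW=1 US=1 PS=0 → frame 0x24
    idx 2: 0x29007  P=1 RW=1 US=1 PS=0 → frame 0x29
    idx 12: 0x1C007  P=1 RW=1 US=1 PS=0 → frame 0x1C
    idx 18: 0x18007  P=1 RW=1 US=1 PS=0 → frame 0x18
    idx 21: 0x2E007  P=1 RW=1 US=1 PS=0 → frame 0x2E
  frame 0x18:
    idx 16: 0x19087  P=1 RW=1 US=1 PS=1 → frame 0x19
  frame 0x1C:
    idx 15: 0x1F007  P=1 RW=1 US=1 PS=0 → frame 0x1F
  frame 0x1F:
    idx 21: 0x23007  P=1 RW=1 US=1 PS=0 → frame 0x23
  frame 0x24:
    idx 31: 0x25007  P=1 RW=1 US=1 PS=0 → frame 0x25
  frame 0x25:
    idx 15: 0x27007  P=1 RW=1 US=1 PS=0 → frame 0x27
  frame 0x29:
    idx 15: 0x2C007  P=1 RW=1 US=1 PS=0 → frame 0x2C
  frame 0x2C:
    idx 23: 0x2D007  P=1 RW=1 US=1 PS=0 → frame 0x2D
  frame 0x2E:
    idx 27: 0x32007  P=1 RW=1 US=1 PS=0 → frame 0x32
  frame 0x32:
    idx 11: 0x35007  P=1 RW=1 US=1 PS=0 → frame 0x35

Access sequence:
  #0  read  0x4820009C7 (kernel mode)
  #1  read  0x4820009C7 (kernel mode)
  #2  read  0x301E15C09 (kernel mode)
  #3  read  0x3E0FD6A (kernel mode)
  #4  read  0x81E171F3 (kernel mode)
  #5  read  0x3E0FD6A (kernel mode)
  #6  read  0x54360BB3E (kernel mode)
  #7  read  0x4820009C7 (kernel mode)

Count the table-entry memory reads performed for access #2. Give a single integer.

Trace:
#0 VA=0x4820009C7 (r,kernel):
  L0: frame=0x14 idx=18 entry=0x18007 [P=1 RW=1 US=1 PS=0]
  L1: frame=0x18 idx=16 entry=0x19087 [P=1 RW=1 US=1 PS=1]
  ⇒ phys 0x199C7 (huge @L1)  [2 reads]
#1 VA=0x4820009C7 (r,kernel):
  TLB hit vpn=0x482000 → PA=0x199C7
#2 VA=0x301E15C09 (r,kernel):
  L0: frame=0x14 idx=12 entry=0x1C007 [P=1 RW=1 US=1 PS=0]
  L1: frame=0x1C idx=15 entry=0x1F007 [P=1 RW=1 US=1 PS=0]
  L2: frame=0x1F idx=21 entry=0x23007 [P=1 RW=1 US=1 PS=0]
  ⇒ phys 0x23C09  [3 reads]
#3 VA=0x3E0FD6A (r,kernel):
  L0: frame=0x14 idx=0 entry=0x24007 [P=1 RW=1 US=1 PS=0]
  L1: frame=0x24 idx=31 entry=0x25007 [P=1 RW=1 US=1 PS=0]
  L2: frame=0x25 idx=15 entry=0x27007 [P=1 RW=1 US=1 PS=0]
  ⇒ phys 0x27D6A  [3 reads]
#4 VA=0x81E171F3 (r,kernel):
  L0: frame=0x14 idx=2 entry=0x29007 [P=1 RW=1 US=1 PS=0]
  L1: frame=0x29 idx=15 entry=0x2C007 [P=1 RW=1 US=1 PS=0]
  L2: frame=0x2C idx=23 entry=0x2D007 [P=1 RW=1 US=1 PS=0]
  ⇒ phys 0x2D1F3  [3 reads]
#5 VA=0x3E0FD6A (r,kernel):
  TLB hit vpn=0x3E0F → PA=0x27D6A
#6 VA=0x54360BB3E (r,kernel):
  L0: frame=0x14 idx=21 entry=0x2E007 [P=1 RW=1 US=1 PS=0]
  L1: frame=0x2E idx=27 entry=0x32007 [P=1 RW=1 US=1 PS=0]
  L2: frame=0x32 idx=11 entry=0x35007 [P=1 RW=1 US=1 PS=0]
  ⇒ phys 0x35B3E  [3 reads]
#7 VA=0x4820009C7 (r,kernel):
  L0: frame=0x14 idx=18 entry=0x18007 [P=1 RW=1 US=1 PS=0]
  L1: frame=0x18 idx=16 entry=0x19087 [P=1 RW=1 US=1 PS=1]
  ⇒ phys 0x199C7 (huge @L1)  [2 reads]

Entries read for #2: 3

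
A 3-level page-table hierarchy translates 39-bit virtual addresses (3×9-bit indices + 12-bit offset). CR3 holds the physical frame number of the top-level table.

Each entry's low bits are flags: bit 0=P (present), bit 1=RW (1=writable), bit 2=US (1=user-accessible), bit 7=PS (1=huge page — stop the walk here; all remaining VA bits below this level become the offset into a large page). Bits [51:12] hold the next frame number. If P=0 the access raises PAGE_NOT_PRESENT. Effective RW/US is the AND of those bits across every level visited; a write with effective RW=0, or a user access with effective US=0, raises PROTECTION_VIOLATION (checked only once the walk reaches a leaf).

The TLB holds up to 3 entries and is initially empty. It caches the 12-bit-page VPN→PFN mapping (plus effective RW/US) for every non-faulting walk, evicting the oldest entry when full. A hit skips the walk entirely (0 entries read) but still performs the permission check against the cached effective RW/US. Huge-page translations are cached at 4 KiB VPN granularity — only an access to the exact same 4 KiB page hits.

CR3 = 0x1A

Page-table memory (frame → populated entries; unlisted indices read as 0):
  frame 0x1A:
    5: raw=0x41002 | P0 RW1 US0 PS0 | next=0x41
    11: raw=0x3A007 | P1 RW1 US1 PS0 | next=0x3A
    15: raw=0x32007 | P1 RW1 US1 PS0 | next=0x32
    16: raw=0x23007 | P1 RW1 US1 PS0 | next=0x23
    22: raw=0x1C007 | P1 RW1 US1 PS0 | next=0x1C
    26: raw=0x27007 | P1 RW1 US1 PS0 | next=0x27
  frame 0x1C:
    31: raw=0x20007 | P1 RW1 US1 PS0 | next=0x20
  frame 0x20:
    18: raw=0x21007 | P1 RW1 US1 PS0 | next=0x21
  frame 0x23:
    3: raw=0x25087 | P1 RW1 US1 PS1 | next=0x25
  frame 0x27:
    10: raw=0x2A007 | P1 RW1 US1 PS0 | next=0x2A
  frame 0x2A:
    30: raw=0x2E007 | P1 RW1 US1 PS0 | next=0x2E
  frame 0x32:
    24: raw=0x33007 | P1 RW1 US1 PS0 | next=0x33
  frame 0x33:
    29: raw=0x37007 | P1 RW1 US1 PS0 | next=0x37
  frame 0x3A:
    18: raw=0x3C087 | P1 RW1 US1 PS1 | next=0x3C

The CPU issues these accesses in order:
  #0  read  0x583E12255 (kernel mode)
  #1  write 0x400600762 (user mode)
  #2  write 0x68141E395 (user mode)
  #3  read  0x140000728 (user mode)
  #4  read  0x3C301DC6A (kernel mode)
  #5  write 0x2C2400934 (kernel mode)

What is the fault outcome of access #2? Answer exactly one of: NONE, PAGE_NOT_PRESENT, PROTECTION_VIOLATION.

Walk each access:
#0 VA=0x583E12255 (r,kernel):
  L0: frame=0x1A idx=22 entry=0x1C007 [P=1 RW=1 US=1 PS=0]
  L1: frame=0x1C idx=31 entry=0x20007 [P=1 RW=1 US=1 PS=0]
  L2: frame=0x20 idx=18 entry=0x21007 [P=1 RW=1 US=1 PS=0]
  ⇒ phys 0x21255  [3 reads]
#1 VA=0x400600762 (w,user):
  L0: frame=0x1A idx=16 entry=0x23007 [P=1 RW=1 US=1 PS=0]
  L1: frame=0x23 idx=3 entry=0x25087 [P=1 RW=1 US=1 PS=1]
  ⇒ phys 0x25762 (huge @L1)  [2 reads]
#2 VA=0x68141E395 (w,user):
  L0: frame=0x1A idx=26 entry=0x27007 [P=1 RW=1 US=1 PS=0]
  L1: frame=0x27 idx=10 entry=0x2A007 [P=1 RW=1 US=1 PS=0]
  L2: frame=0x2A idx=30 entry=0x2E007 [P=1 RW=1 US=1 PS=0]
  ⇒ phys 0x2E395  [3 reads]
#3 VA=0x140000728 (r,user):
  L0: frame=0x1A idx=5 entry=0x41002 [P=0 RW=1 US=0 PS=0]
  ⇒ fault: PAGE_NOT_PRESENT  — 1 lookups
#4 VA=0x3C301DC6A (r,kernel):
  L0: frame=0x1A idx=15 entry=0x32007 [P=1 RW=1 US=1 PS=0]
  L1: frame=0x32 idx=24 entry=0x33007 [P=1 RW=1 US=1 PS=0]
  L2: frame=0x33 idx=29 entry=0x37007 [P=1 RW=1 US=1 PS=0]
  ⇒ phys 0x37C6A  [3 reads]
#5 VA=0x2C2400934 (w,kernel):
  L0: frame=0x1A idx=11 entry=0x3A007 [P=1 RW=1 US=1 PS=0]
  L1: frame=0x3A idx=18 entry=0x3C087 [P=1 RW=1 US=1 PS=1]
  ⇒ phys 0x3C934 (huge @L1)  [2 reads]

Access #2 fault: NONE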